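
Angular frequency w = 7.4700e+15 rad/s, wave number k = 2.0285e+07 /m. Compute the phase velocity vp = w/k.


vp = w / k
= 7.4700e+15 / 2.0285e+07
= 3.6825e+08 m/s

3.6825e+08


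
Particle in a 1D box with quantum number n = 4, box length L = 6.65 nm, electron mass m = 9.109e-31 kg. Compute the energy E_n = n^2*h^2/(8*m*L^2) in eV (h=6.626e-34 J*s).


E = n^2 * h^2 / (8 * m * L^2)
= 4^2 * (6.626e-34)^2 / (8 * 9.109e-31 * (6.65e-9)^2)
= 16 * 4.3904e-67 / (8 * 9.109e-31 * 4.4223e-17)
= 2.1798e-20 J
= 0.1361 eV

0.1361


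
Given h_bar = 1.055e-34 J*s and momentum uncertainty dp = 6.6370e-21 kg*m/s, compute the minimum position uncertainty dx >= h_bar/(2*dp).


dx = h_bar / (2 * dp)
= 1.055e-34 / (2 * 6.6370e-21)
= 1.055e-34 / 1.3274e-20
= 7.9479e-15 m

7.9479e-15


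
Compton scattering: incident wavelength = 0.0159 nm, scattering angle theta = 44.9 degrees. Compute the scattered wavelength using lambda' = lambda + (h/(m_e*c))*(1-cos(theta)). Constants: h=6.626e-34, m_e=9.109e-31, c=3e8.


Compton wavelength: h/(m_e*c) = 2.4247e-12 m
d_lambda = 2.4247e-12 * (1 - cos(44.9 deg))
= 2.4247e-12 * 0.29166
= 7.0719e-13 m = 0.000707 nm
lambda' = 0.0159 + 0.000707
= 0.016607 nm

0.016607


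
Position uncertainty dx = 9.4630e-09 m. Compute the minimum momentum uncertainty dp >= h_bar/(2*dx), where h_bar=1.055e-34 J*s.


dp = h_bar / (2 * dx)
= 1.055e-34 / (2 * 9.4630e-09)
= 1.055e-34 / 1.8926e-08
= 5.5743e-27 kg*m/s

5.5743e-27


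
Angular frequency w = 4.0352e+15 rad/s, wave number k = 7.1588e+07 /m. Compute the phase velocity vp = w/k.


vp = w / k
= 4.0352e+15 / 7.1588e+07
= 5.6367e+07 m/s

5.6367e+07


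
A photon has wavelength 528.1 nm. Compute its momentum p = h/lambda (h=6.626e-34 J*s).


p = h / lambda
= 6.626e-34 / (528.1e-9)
= 6.626e-34 / 5.2810e-07
= 1.2547e-27 kg*m/s

1.2547e-27


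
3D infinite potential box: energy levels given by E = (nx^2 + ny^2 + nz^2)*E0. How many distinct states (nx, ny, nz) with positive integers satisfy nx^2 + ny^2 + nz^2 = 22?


Enumerate all (nx, ny, nz) with nx^2 + ny^2 + nz^2 = 22:
(2,3,3)
(3,2,3)
(3,3,2)
Total degeneracy = 3

3


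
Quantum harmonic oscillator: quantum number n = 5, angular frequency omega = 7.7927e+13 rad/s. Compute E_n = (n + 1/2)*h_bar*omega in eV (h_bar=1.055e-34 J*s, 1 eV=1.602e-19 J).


E = (n + 1/2) * h_bar * omega
= (5 + 0.5) * 1.055e-34 * 7.7927e+13
= 5.5 * 8.2213e-21
= 4.5217e-20 J
= 0.2823 eV

0.2823


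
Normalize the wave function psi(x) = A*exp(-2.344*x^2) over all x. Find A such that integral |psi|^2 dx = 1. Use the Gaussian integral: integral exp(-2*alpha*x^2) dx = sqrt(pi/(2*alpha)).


integral |psi|^2 dx = A^2 * sqrt(pi/(2*alpha)) = 1
A^2 = sqrt(2*alpha/pi)
= sqrt(2 * 2.344 / pi)
= 1.221571
A = sqrt(1.221571)
= 1.1052

1.1052


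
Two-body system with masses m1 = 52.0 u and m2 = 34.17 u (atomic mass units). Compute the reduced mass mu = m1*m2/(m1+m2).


mu = m1 * m2 / (m1 + m2)
= 52.0 * 34.17 / (52.0 + 34.17)
= 1776.84 / 86.17
= 20.6202 u

20.6202


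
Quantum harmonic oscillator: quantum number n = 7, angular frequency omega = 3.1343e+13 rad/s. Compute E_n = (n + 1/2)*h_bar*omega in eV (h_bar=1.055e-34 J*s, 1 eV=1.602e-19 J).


E = (n + 1/2) * h_bar * omega
= (7 + 0.5) * 1.055e-34 * 3.1343e+13
= 7.5 * 3.3067e-21
= 2.4800e-20 J
= 0.1548 eV

0.1548


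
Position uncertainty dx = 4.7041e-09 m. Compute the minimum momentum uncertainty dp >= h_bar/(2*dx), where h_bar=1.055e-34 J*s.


dp = h_bar / (2 * dx)
= 1.055e-34 / (2 * 4.7041e-09)
= 1.055e-34 / 9.4082e-09
= 1.1214e-26 kg*m/s

1.1214e-26


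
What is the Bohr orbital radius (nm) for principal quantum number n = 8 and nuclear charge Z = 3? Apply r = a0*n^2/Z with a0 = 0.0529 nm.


r = a0 * n^2 / Z
= 0.0529 * 8^2 / 3
= 0.0529 * 64 / 3
= 1.1285 nm

1.1285


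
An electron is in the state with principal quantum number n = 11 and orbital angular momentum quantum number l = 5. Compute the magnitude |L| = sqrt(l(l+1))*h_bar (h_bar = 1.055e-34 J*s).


L = sqrt(l*(l+1)) * h_bar
= sqrt(5 * 6) * 1.055e-34
= sqrt(30) * 1.055e-34
= 5.4772 * 1.055e-34
= 5.7785e-34 J*s

5.7785e-34


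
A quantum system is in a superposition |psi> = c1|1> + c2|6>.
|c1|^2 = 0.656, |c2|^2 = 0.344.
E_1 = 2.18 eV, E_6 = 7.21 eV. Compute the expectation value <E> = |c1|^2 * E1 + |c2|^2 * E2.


<E> = |c1|^2 * E1 + |c2|^2 * E2
= 0.656 * 2.18 + 0.344 * 7.21
= 1.4301 + 2.4802
= 3.9103 eV

3.9103


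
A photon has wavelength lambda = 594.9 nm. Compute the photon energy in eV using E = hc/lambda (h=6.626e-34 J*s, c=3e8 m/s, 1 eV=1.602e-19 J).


E = hc / lambda
= (6.626e-34)(3e8) / (594.9e-9)
= 1.9878e-25 / 5.9490e-07
= 3.3414e-19 J
Converting to eV: 3.3414e-19 / 1.602e-19
= 2.0858 eV

2.0858


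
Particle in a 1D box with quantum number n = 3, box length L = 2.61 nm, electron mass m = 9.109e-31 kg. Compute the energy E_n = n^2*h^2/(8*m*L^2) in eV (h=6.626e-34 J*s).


E = n^2 * h^2 / (8 * m * L^2)
= 3^2 * (6.626e-34)^2 / (8 * 9.109e-31 * (2.61e-9)^2)
= 9 * 4.3904e-67 / (8 * 9.109e-31 * 6.8121e-18)
= 7.9598e-20 J
= 0.4969 eV

0.4969


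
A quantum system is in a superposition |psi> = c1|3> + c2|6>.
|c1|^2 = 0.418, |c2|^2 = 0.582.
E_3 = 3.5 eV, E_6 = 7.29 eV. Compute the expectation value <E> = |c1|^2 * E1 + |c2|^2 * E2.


<E> = |c1|^2 * E1 + |c2|^2 * E2
= 0.418 * 3.5 + 0.582 * 7.29
= 1.463 + 4.2428
= 5.7058 eV

5.7058


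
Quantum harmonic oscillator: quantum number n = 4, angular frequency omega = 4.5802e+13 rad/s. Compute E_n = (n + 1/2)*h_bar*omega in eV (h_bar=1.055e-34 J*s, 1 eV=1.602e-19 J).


E = (n + 1/2) * h_bar * omega
= (4 + 0.5) * 1.055e-34 * 4.5802e+13
= 4.5 * 4.8321e-21
= 2.1744e-20 J
= 0.1357 eV

0.1357


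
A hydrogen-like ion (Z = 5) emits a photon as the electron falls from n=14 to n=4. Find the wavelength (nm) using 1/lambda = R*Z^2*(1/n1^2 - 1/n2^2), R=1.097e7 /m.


1/lambda = R * Z^2 * (1/n1^2 - 1/n2^2)
= 1.097e7 * 5^2 * (1/4^2 - 1/14^2)
= 1.097e7 * 25 * (0.0625 - 0.005102)
= 1.5741e+07 /m
lambda = 1 / 1.5741e+07
= 63.5268 nm

63.5268


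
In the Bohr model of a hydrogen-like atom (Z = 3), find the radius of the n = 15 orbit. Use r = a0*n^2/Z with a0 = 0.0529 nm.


r = a0 * n^2 / Z
= 0.0529 * 15^2 / 3
= 0.0529 * 225 / 3
= 3.9675 nm

3.9675


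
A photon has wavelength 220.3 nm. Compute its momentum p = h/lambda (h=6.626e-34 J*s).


p = h / lambda
= 6.626e-34 / (220.3e-9)
= 6.626e-34 / 2.2030e-07
= 3.0077e-27 kg*m/s

3.0077e-27


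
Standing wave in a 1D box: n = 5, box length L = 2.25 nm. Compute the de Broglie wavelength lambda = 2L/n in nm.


lambda = 2L / n
= 2 * 2.25 / 5
= 4.5 / 5
= 0.9 nm

0.9


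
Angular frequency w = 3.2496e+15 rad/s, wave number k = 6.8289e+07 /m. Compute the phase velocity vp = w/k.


vp = w / k
= 3.2496e+15 / 6.8289e+07
= 4.7586e+07 m/s

4.7586e+07


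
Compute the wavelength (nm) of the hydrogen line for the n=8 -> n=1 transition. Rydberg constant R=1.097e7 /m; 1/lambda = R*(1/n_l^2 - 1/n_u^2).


1/lambda = R * (1/n_l^2 - 1/n_u^2)
= 1.097e7 * (1/1^2 - 1/8^2)
= 1.097e7 * (1.0 - 0.015625)
= 1.097e7 * 0.984375
= 1.0799e+07 /m
lambda = 1 / 1.0799e+07 = 92.6047 nm

92.6047


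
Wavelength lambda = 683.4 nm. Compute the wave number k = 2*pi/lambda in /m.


k = 2 * pi / lambda
= 6.2832 / (683.4e-9)
= 6.2832 / 6.8340e-07
= 9.1940e+06 /m

9.1940e+06


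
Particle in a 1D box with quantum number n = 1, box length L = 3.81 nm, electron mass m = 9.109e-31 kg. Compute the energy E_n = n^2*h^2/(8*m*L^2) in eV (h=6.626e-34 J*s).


E = n^2 * h^2 / (8 * m * L^2)
= 1^2 * (6.626e-34)^2 / (8 * 9.109e-31 * (3.81e-9)^2)
= 1 * 4.3904e-67 / (8 * 9.109e-31 * 1.4516e-17)
= 4.1504e-21 J
= 0.0259 eV

0.0259


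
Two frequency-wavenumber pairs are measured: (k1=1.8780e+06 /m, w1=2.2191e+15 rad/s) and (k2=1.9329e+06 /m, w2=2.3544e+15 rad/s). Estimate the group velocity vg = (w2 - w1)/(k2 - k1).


vg = (w2 - w1) / (k2 - k1)
= (2.3544e+15 - 2.2191e+15) / (1.9329e+06 - 1.8780e+06)
= 1.3530e+14 / 5.4900e+04
= 2.4645e+09 m/s

2.4645e+09


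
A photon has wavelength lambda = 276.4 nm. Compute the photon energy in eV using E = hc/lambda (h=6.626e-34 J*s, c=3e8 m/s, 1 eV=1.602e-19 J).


E = hc / lambda
= (6.626e-34)(3e8) / (276.4e-9)
= 1.9878e-25 / 2.7640e-07
= 7.1918e-19 J
Converting to eV: 7.1918e-19 / 1.602e-19
= 4.4892 eV

4.4892


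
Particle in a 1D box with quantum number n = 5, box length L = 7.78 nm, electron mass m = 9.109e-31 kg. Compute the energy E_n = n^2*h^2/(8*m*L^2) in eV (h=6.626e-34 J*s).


E = n^2 * h^2 / (8 * m * L^2)
= 5^2 * (6.626e-34)^2 / (8 * 9.109e-31 * (7.78e-9)^2)
= 25 * 4.3904e-67 / (8 * 9.109e-31 * 6.0528e-17)
= 2.4884e-20 J
= 0.1553 eV

0.1553


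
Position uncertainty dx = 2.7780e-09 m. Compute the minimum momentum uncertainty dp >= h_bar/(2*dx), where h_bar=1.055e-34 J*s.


dp = h_bar / (2 * dx)
= 1.055e-34 / (2 * 2.7780e-09)
= 1.055e-34 / 5.5560e-09
= 1.8988e-26 kg*m/s

1.8988e-26


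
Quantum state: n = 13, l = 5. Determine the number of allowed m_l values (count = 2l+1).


m_l ranges from -l to +l in integer steps
So m_l goes from -5 to +5
Count = 2l + 1 = 2*5 + 1
= 11

11


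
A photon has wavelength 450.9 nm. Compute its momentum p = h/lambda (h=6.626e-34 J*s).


p = h / lambda
= 6.626e-34 / (450.9e-9)
= 6.626e-34 / 4.5090e-07
= 1.4695e-27 kg*m/s

1.4695e-27


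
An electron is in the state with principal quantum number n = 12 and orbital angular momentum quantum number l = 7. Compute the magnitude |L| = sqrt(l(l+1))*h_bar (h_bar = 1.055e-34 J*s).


L = sqrt(l*(l+1)) * h_bar
= sqrt(7 * 8) * 1.055e-34
= sqrt(56) * 1.055e-34
= 7.4833 * 1.055e-34
= 7.8949e-34 J*s

7.8949e-34


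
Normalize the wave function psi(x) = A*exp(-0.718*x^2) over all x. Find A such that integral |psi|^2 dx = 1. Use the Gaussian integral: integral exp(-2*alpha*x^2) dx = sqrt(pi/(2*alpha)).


integral |psi|^2 dx = A^2 * sqrt(pi/(2*alpha)) = 1
A^2 = sqrt(2*alpha/pi)
= sqrt(2 * 0.718 / pi)
= 0.676087
A = sqrt(0.676087)
= 0.8222

0.8222


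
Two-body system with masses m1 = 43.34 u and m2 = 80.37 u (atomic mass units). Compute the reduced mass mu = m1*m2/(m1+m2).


mu = m1 * m2 / (m1 + m2)
= 43.34 * 80.37 / (43.34 + 80.37)
= 3483.2358 / 123.71
= 28.1565 u

28.1565


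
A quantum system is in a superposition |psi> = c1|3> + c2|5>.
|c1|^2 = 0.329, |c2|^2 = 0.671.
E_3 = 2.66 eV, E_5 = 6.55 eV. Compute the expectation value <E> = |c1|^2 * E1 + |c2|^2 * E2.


<E> = |c1|^2 * E1 + |c2|^2 * E2
= 0.329 * 2.66 + 0.671 * 6.55
= 0.8751 + 4.3951
= 5.2702 eV

5.2702


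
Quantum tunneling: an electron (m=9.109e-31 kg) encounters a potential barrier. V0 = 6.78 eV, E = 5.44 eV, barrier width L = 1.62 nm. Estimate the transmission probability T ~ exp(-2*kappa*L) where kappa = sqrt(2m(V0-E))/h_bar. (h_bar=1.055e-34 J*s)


V0 - E = 1.34 eV = 2.1467e-19 J
kappa = sqrt(2 * m * (V0-E)) / h_bar
= sqrt(2 * 9.109e-31 * 2.1467e-19) / 1.055e-34
= 5.9276e+09 /m
2*kappa*L = 2 * 5.9276e+09 * 1.62e-9
= 19.2055
T = exp(-19.2055) = 4.561833e-09

4.561833e-09


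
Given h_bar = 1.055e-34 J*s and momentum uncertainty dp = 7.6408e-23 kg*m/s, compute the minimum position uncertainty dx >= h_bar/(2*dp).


dx = h_bar / (2 * dp)
= 1.055e-34 / (2 * 7.6408e-23)
= 1.055e-34 / 1.5282e-22
= 6.9037e-13 m

6.9037e-13


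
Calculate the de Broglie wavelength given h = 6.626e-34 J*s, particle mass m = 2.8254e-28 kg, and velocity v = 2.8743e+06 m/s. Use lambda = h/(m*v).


lambda = h / (m * v)
= 6.626e-34 / (2.8254e-28 * 2.8743e+06)
= 6.626e-34 / 8.1210e-22
= 8.1590e-13 m

8.1590e-13


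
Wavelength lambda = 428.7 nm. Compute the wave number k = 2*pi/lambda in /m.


k = 2 * pi / lambda
= 6.2832 / (428.7e-9)
= 6.2832 / 4.2870e-07
= 1.4656e+07 /m

1.4656e+07


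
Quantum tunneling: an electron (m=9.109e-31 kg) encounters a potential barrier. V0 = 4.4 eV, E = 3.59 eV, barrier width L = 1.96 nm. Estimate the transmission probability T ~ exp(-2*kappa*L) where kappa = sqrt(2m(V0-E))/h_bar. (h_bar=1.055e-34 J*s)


V0 - E = 0.81 eV = 1.2976e-19 J
kappa = sqrt(2 * m * (V0-E)) / h_bar
= sqrt(2 * 9.109e-31 * 1.2976e-19) / 1.055e-34
= 4.6086e+09 /m
2*kappa*L = 2 * 4.6086e+09 * 1.96e-9
= 18.0658
T = exp(-18.0658) = 1.425980e-08

1.425980e-08


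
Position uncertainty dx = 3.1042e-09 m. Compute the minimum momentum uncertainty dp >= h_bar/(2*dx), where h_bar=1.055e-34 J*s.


dp = h_bar / (2 * dx)
= 1.055e-34 / (2 * 3.1042e-09)
= 1.055e-34 / 6.2084e-09
= 1.6993e-26 kg*m/s

1.6993e-26


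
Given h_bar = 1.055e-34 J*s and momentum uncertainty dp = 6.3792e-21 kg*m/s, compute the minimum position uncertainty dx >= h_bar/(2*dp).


dx = h_bar / (2 * dp)
= 1.055e-34 / (2 * 6.3792e-21)
= 1.055e-34 / 1.2758e-20
= 8.2691e-15 m

8.2691e-15


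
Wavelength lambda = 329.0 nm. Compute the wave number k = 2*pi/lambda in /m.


k = 2 * pi / lambda
= 6.2832 / (329.0e-9)
= 6.2832 / 3.2900e-07
= 1.9098e+07 /m

1.9098e+07


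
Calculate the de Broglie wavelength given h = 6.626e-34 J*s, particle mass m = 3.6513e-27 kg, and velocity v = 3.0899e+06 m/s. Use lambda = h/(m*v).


lambda = h / (m * v)
= 6.626e-34 / (3.6513e-27 * 3.0899e+06)
= 6.626e-34 / 1.1282e-20
= 5.8730e-14 m

5.8730e-14


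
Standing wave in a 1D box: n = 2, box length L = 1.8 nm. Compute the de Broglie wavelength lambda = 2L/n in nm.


lambda = 2L / n
= 2 * 1.8 / 2
= 3.6 / 2
= 1.8 nm

1.8


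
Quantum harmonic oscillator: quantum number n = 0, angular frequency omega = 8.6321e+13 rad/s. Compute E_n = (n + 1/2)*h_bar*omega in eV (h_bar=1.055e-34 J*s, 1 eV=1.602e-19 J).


E = (n + 1/2) * h_bar * omega
= (0 + 0.5) * 1.055e-34 * 8.6321e+13
= 0.5 * 9.1069e-21
= 4.5534e-21 J
= 0.0284 eV

0.0284


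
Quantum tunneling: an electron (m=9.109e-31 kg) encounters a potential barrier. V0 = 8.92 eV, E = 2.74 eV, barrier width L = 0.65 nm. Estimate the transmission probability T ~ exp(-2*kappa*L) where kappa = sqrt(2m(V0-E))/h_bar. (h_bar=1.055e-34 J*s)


V0 - E = 6.18 eV = 9.9004e-19 J
kappa = sqrt(2 * m * (V0-E)) / h_bar
= sqrt(2 * 9.109e-31 * 9.9004e-19) / 1.055e-34
= 1.2730e+10 /m
2*kappa*L = 2 * 1.2730e+10 * 0.65e-9
= 16.5488
T = exp(-16.5488) = 6.500454e-08

6.500454e-08


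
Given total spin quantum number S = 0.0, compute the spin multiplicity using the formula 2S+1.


Spin multiplicity = 2S + 1
= 2 * 0.0 + 1
= 0.0 + 1
= 1

1


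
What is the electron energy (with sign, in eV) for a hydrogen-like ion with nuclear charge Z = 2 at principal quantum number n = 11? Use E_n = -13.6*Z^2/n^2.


E_n = -13.6 * Z^2 / n^2
= -13.6 * 2^2 / 11^2
= -13.6 * 4 / 121
= -0.4496 eV

-0.4496


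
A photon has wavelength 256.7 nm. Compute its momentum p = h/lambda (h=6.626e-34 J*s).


p = h / lambda
= 6.626e-34 / (256.7e-9)
= 6.626e-34 / 2.5670e-07
= 2.5812e-27 kg*m/s

2.5812e-27


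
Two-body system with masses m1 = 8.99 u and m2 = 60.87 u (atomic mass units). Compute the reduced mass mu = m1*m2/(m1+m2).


mu = m1 * m2 / (m1 + m2)
= 8.99 * 60.87 / (8.99 + 60.87)
= 547.2213 / 69.86
= 7.8331 u

7.8331


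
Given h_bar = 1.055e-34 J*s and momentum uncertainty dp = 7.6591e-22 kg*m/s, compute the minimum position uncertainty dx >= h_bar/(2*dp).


dx = h_bar / (2 * dp)
= 1.055e-34 / (2 * 7.6591e-22)
= 1.055e-34 / 1.5318e-21
= 6.8872e-14 m

6.8872e-14


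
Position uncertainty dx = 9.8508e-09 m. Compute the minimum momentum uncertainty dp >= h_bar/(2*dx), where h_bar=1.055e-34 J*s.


dp = h_bar / (2 * dx)
= 1.055e-34 / (2 * 9.8508e-09)
= 1.055e-34 / 1.9702e-08
= 5.3549e-27 kg*m/s

5.3549e-27


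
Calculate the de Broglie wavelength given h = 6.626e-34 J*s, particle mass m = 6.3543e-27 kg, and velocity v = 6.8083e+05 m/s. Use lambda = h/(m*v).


lambda = h / (m * v)
= 6.626e-34 / (6.3543e-27 * 6.8083e+05)
= 6.626e-34 / 4.3262e-21
= 1.5316e-13 m

1.5316e-13


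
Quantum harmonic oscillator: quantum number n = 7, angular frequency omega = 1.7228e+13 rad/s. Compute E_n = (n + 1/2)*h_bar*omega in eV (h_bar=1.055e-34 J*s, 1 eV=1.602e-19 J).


E = (n + 1/2) * h_bar * omega
= (7 + 0.5) * 1.055e-34 * 1.7228e+13
= 7.5 * 1.8176e-21
= 1.3632e-20 J
= 0.0851 eV

0.0851


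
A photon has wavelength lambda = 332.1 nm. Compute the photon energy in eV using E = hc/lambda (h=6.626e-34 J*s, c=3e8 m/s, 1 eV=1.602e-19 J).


E = hc / lambda
= (6.626e-34)(3e8) / (332.1e-9)
= 1.9878e-25 / 3.3210e-07
= 5.9855e-19 J
Converting to eV: 5.9855e-19 / 1.602e-19
= 3.7363 eV

3.7363


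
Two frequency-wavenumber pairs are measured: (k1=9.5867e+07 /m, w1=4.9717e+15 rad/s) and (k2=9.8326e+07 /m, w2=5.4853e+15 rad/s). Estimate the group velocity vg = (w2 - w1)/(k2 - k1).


vg = (w2 - w1) / (k2 - k1)
= (5.4853e+15 - 4.9717e+15) / (9.8326e+07 - 9.5867e+07)
= 5.1360e+14 / 2.4590e+06
= 2.0887e+08 m/s

2.0887e+08


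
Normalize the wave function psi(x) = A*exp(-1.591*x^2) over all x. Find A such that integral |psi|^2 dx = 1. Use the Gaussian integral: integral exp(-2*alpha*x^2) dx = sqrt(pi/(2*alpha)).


integral |psi|^2 dx = A^2 * sqrt(pi/(2*alpha)) = 1
A^2 = sqrt(2*alpha/pi)
= sqrt(2 * 1.591 / pi)
= 1.00641
A = sqrt(1.00641)
= 1.0032

1.0032


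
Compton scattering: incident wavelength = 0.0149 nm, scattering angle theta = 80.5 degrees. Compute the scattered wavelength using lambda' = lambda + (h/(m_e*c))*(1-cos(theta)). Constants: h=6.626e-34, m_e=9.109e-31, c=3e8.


Compton wavelength: h/(m_e*c) = 2.4247e-12 m
d_lambda = 2.4247e-12 * (1 - cos(80.5 deg))
= 2.4247e-12 * 0.834952
= 2.0245e-12 m = 0.002025 nm
lambda' = 0.0149 + 0.002025
= 0.016925 nm

0.016925


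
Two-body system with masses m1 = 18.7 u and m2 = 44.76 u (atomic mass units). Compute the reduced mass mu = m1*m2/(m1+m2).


mu = m1 * m2 / (m1 + m2)
= 18.7 * 44.76 / (18.7 + 44.76)
= 837.012 / 63.46
= 13.1896 u

13.1896


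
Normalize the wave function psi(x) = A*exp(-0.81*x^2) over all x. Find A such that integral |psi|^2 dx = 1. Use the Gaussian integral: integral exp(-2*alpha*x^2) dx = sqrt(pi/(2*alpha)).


integral |psi|^2 dx = A^2 * sqrt(pi/(2*alpha)) = 1
A^2 = sqrt(2*alpha/pi)
= sqrt(2 * 0.81 / pi)
= 0.718096
A = sqrt(0.718096)
= 0.8474

0.8474


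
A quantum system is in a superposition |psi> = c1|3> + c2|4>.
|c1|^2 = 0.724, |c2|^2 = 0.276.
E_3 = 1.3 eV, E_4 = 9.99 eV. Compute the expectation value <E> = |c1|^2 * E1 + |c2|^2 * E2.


<E> = |c1|^2 * E1 + |c2|^2 * E2
= 0.724 * 1.3 + 0.276 * 9.99
= 0.9412 + 2.7572
= 3.6984 eV

3.6984


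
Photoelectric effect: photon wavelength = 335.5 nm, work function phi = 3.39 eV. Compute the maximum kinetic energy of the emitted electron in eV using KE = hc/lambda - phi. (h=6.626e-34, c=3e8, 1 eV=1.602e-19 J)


E_photon = hc / lambda
= (6.626e-34)(3e8) / (335.5e-9)
= 5.9249e-19 J
= 3.6984 eV
KE = E_photon - phi
= 3.6984 - 3.39
= 0.3084 eV

0.3084


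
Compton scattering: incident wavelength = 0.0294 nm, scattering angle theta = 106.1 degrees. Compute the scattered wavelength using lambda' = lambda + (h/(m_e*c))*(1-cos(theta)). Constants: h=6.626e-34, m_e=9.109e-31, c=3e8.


Compton wavelength: h/(m_e*c) = 2.4247e-12 m
d_lambda = 2.4247e-12 * (1 - cos(106.1 deg))
= 2.4247e-12 * 1.277315
= 3.0971e-12 m = 0.003097 nm
lambda' = 0.0294 + 0.003097
= 0.032497 nm

0.032497


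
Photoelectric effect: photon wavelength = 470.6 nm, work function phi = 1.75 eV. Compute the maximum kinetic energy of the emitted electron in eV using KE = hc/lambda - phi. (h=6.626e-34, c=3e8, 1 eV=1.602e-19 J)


E_photon = hc / lambda
= (6.626e-34)(3e8) / (470.6e-9)
= 4.2240e-19 J
= 2.6367 eV
KE = E_photon - phi
= 2.6367 - 1.75
= 0.8867 eV

0.8867


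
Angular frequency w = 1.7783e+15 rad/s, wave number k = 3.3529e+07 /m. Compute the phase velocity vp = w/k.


vp = w / k
= 1.7783e+15 / 3.3529e+07
= 5.3038e+07 m/s

5.3038e+07


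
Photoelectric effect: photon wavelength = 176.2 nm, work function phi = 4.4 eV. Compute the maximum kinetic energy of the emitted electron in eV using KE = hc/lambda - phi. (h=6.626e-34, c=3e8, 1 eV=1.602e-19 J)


E_photon = hc / lambda
= (6.626e-34)(3e8) / (176.2e-9)
= 1.1281e-18 J
= 7.0421 eV
KE = E_photon - phi
= 7.0421 - 4.4
= 2.6421 eV

2.6421


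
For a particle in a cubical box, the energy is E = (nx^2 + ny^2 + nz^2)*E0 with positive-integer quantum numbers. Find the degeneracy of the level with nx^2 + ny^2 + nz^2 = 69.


Enumerate all (nx, ny, nz) with nx^2 + ny^2 + nz^2 = 69:
(1,2,8)
(1,8,2)
(2,1,8)
(2,4,7)
(2,7,4)
(2,8,1)
(4,2,7)
(4,7,2)
(7,2,4)
(7,4,2)
(8,1,2)
(8,2,1)
Total degeneracy = 12

12


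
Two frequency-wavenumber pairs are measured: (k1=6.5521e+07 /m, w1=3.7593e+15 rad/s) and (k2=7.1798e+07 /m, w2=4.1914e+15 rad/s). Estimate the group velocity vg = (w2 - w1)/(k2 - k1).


vg = (w2 - w1) / (k2 - k1)
= (4.1914e+15 - 3.7593e+15) / (7.1798e+07 - 6.5521e+07)
= 4.3210e+14 / 6.2770e+06
= 6.8839e+07 m/s

6.8839e+07


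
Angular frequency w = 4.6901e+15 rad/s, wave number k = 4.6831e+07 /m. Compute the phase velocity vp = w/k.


vp = w / k
= 4.6901e+15 / 4.6831e+07
= 1.0015e+08 m/s

1.0015e+08


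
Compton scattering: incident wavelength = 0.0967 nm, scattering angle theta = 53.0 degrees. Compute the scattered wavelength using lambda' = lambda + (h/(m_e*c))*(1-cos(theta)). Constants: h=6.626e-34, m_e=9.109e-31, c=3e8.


Compton wavelength: h/(m_e*c) = 2.4247e-12 m
d_lambda = 2.4247e-12 * (1 - cos(53.0 deg))
= 2.4247e-12 * 0.398185
= 9.6548e-13 m = 0.000965 nm
lambda' = 0.0967 + 0.000965
= 0.097665 nm

0.097665


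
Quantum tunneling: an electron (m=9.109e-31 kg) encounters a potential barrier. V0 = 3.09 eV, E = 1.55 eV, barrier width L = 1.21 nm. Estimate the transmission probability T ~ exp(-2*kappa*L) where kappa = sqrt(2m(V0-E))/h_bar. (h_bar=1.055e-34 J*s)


V0 - E = 1.54 eV = 2.4671e-19 J
kappa = sqrt(2 * m * (V0-E)) / h_bar
= sqrt(2 * 9.109e-31 * 2.4671e-19) / 1.055e-34
= 6.3546e+09 /m
2*kappa*L = 2 * 6.3546e+09 * 1.21e-9
= 15.3782
T = exp(-15.3782) = 2.095764e-07

2.095764e-07


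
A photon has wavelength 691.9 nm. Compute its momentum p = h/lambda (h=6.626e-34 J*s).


p = h / lambda
= 6.626e-34 / (691.9e-9)
= 6.626e-34 / 6.9190e-07
= 9.5765e-28 kg*m/s

9.5765e-28


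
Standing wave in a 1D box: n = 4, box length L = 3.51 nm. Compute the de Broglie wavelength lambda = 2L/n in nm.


lambda = 2L / n
= 2 * 3.51 / 4
= 7.02 / 4
= 1.755 nm

1.755


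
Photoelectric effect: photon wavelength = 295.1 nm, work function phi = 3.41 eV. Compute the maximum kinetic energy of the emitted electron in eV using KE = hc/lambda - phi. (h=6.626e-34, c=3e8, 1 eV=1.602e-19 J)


E_photon = hc / lambda
= (6.626e-34)(3e8) / (295.1e-9)
= 6.7360e-19 J
= 4.2048 eV
KE = E_photon - phi
= 4.2048 - 3.41
= 0.7948 eV

0.7948


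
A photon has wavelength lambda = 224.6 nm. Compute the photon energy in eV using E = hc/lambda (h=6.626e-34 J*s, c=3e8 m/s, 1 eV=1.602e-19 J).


E = hc / lambda
= (6.626e-34)(3e8) / (224.6e-9)
= 1.9878e-25 / 2.2460e-07
= 8.8504e-19 J
Converting to eV: 8.8504e-19 / 1.602e-19
= 5.5246 eV

5.5246


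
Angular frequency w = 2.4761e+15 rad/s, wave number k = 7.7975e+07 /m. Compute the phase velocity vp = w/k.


vp = w / k
= 2.4761e+15 / 7.7975e+07
= 3.1755e+07 m/s

3.1755e+07


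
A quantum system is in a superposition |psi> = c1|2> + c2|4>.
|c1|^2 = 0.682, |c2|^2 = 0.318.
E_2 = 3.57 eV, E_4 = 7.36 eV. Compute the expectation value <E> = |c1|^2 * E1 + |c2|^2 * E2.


<E> = |c1|^2 * E1 + |c2|^2 * E2
= 0.682 * 3.57 + 0.318 * 7.36
= 2.4347 + 2.3405
= 4.7752 eV

4.7752


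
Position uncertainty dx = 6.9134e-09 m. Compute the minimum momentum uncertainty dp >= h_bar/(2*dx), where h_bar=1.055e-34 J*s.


dp = h_bar / (2 * dx)
= 1.055e-34 / (2 * 6.9134e-09)
= 1.055e-34 / 1.3827e-08
= 7.6301e-27 kg*m/s

7.6301e-27


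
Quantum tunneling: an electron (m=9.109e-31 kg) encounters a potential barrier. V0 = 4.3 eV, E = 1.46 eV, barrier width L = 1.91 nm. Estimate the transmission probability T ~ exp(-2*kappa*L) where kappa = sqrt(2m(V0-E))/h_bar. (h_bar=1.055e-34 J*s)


V0 - E = 2.84 eV = 4.5497e-19 J
kappa = sqrt(2 * m * (V0-E)) / h_bar
= sqrt(2 * 9.109e-31 * 4.5497e-19) / 1.055e-34
= 8.6296e+09 /m
2*kappa*L = 2 * 8.6296e+09 * 1.91e-9
= 32.9649
T = exp(-32.9649) = 4.825348e-15

4.825348e-15


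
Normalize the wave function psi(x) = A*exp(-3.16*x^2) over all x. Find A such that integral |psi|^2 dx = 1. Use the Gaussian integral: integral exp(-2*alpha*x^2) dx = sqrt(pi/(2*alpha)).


integral |psi|^2 dx = A^2 * sqrt(pi/(2*alpha)) = 1
A^2 = sqrt(2*alpha/pi)
= sqrt(2 * 3.16 / pi)
= 1.418351
A = sqrt(1.418351)
= 1.1909

1.1909


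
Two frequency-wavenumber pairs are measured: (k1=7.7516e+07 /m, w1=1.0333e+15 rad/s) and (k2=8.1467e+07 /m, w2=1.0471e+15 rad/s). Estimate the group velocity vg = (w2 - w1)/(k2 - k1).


vg = (w2 - w1) / (k2 - k1)
= (1.0471e+15 - 1.0333e+15) / (8.1467e+07 - 7.7516e+07)
= 1.3800e+13 / 3.9510e+06
= 3.4928e+06 m/s

3.4928e+06


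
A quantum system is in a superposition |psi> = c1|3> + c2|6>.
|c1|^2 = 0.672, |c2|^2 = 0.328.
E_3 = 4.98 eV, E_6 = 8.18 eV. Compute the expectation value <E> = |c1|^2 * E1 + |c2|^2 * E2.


<E> = |c1|^2 * E1 + |c2|^2 * E2
= 0.672 * 4.98 + 0.328 * 8.18
= 3.3466 + 2.683
= 6.0296 eV

6.0296


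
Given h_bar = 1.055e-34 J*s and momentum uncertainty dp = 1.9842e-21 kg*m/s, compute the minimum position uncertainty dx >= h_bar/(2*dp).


dx = h_bar / (2 * dp)
= 1.055e-34 / (2 * 1.9842e-21)
= 1.055e-34 / 3.9684e-21
= 2.6585e-14 m

2.6585e-14


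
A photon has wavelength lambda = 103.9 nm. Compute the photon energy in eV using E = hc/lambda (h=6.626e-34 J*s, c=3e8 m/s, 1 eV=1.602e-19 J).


E = hc / lambda
= (6.626e-34)(3e8) / (103.9e-9)
= 1.9878e-25 / 1.0390e-07
= 1.9132e-18 J
Converting to eV: 1.9132e-18 / 1.602e-19
= 11.9425 eV

11.9425


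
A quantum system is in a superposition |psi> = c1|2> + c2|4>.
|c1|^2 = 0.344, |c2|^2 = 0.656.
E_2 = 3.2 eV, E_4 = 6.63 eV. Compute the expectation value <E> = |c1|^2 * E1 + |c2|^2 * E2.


<E> = |c1|^2 * E1 + |c2|^2 * E2
= 0.344 * 3.2 + 0.656 * 6.63
= 1.1008 + 4.3493
= 5.4501 eV

5.4501


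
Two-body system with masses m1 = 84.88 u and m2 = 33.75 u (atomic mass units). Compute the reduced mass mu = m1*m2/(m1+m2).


mu = m1 * m2 / (m1 + m2)
= 84.88 * 33.75 / (84.88 + 33.75)
= 2864.7 / 118.63
= 24.1482 u

24.1482


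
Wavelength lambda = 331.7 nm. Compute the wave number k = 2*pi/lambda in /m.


k = 2 * pi / lambda
= 6.2832 / (331.7e-9)
= 6.2832 / 3.3170e-07
= 1.8942e+07 /m

1.8942e+07


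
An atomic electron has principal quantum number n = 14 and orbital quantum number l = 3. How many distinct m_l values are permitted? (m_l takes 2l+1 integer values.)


m_l ranges from -l to +l in integer steps
So m_l goes from -3 to +3
Count = 2l + 1 = 2*3 + 1
= 7

7


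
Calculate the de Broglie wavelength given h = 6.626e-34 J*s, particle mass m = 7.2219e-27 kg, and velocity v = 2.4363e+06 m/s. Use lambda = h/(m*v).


lambda = h / (m * v)
= 6.626e-34 / (7.2219e-27 * 2.4363e+06)
= 6.626e-34 / 1.7595e-20
= 3.7659e-14 m

3.7659e-14


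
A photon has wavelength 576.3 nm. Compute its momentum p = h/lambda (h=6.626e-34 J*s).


p = h / lambda
= 6.626e-34 / (576.3e-9)
= 6.626e-34 / 5.7630e-07
= 1.1497e-27 kg*m/s

1.1497e-27


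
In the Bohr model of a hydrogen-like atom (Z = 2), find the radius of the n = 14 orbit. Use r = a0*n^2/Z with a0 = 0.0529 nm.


r = a0 * n^2 / Z
= 0.0529 * 14^2 / 2
= 0.0529 * 196 / 2
= 5.1842 nm

5.1842


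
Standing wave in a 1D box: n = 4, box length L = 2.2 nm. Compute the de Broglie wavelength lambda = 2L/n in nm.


lambda = 2L / n
= 2 * 2.2 / 4
= 4.4 / 4
= 1.1 nm

1.1


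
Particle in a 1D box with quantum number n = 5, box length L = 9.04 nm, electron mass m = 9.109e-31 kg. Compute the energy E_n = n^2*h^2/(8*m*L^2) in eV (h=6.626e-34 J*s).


E = n^2 * h^2 / (8 * m * L^2)
= 5^2 * (6.626e-34)^2 / (8 * 9.109e-31 * (9.04e-9)^2)
= 25 * 4.3904e-67 / (8 * 9.109e-31 * 8.1722e-17)
= 1.8431e-20 J
= 0.115 eV

0.115


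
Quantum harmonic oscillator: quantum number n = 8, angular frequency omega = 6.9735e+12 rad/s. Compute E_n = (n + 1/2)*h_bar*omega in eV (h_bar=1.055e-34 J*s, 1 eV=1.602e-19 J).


E = (n + 1/2) * h_bar * omega
= (8 + 0.5) * 1.055e-34 * 6.9735e+12
= 8.5 * 7.3570e-22
= 6.2535e-21 J
= 0.039 eV

0.039


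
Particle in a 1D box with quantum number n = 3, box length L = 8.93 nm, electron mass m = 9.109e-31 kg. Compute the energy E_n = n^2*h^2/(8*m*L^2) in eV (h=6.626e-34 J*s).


E = n^2 * h^2 / (8 * m * L^2)
= 3^2 * (6.626e-34)^2 / (8 * 9.109e-31 * (8.93e-9)^2)
= 9 * 4.3904e-67 / (8 * 9.109e-31 * 7.9745e-17)
= 6.7996e-21 J
= 0.0424 eV

0.0424


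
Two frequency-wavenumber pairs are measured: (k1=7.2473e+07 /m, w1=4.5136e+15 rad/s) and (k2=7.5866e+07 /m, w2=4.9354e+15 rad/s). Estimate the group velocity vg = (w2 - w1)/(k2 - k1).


vg = (w2 - w1) / (k2 - k1)
= (4.9354e+15 - 4.5136e+15) / (7.5866e+07 - 7.2473e+07)
= 4.2180e+14 / 3.3930e+06
= 1.2431e+08 m/s

1.2431e+08


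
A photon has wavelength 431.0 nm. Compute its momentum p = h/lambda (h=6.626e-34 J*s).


p = h / lambda
= 6.626e-34 / (431.0e-9)
= 6.626e-34 / 4.3100e-07
= 1.5374e-27 kg*m/s

1.5374e-27


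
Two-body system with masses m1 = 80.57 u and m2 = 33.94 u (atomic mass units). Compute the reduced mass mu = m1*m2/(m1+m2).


mu = m1 * m2 / (m1 + m2)
= 80.57 * 33.94 / (80.57 + 33.94)
= 2734.5458 / 114.51
= 23.8804 u

23.8804


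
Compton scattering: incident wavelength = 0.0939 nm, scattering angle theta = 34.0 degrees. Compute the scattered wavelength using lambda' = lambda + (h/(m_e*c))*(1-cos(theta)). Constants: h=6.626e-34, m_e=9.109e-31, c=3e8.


Compton wavelength: h/(m_e*c) = 2.4247e-12 m
d_lambda = 2.4247e-12 * (1 - cos(34.0 deg))
= 2.4247e-12 * 0.170962
= 4.1453e-13 m = 0.000415 nm
lambda' = 0.0939 + 0.000415
= 0.094315 nm

0.094315


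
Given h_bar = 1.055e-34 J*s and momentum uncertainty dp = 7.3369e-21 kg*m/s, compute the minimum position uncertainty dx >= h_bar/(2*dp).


dx = h_bar / (2 * dp)
= 1.055e-34 / (2 * 7.3369e-21)
= 1.055e-34 / 1.4674e-20
= 7.1897e-15 m

7.1897e-15


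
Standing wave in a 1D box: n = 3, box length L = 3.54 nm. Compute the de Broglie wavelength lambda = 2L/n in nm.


lambda = 2L / n
= 2 * 3.54 / 3
= 7.08 / 3
= 2.36 nm

2.36


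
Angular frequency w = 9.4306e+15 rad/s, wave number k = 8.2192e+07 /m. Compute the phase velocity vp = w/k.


vp = w / k
= 9.4306e+15 / 8.2192e+07
= 1.1474e+08 m/s

1.1474e+08


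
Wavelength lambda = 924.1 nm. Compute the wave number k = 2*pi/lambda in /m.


k = 2 * pi / lambda
= 6.2832 / (924.1e-9)
= 6.2832 / 9.2410e-07
= 6.7992e+06 /m

6.7992e+06


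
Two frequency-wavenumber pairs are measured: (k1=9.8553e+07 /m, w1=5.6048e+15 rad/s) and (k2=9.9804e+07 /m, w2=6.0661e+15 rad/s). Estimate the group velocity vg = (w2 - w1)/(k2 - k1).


vg = (w2 - w1) / (k2 - k1)
= (6.0661e+15 - 5.6048e+15) / (9.9804e+07 - 9.8553e+07)
= 4.6130e+14 / 1.2510e+06
= 3.6875e+08 m/s

3.6875e+08


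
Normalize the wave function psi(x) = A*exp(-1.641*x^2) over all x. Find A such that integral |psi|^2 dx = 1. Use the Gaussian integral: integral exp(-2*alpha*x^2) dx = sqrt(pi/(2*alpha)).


integral |psi|^2 dx = A^2 * sqrt(pi/(2*alpha)) = 1
A^2 = sqrt(2*alpha/pi)
= sqrt(2 * 1.641 / pi)
= 1.022102
A = sqrt(1.022102)
= 1.011

1.011


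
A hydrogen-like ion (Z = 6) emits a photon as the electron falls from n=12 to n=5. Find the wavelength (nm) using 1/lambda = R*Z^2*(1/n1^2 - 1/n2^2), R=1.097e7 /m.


1/lambda = R * Z^2 * (1/n1^2 - 1/n2^2)
= 1.097e7 * 6^2 * (1/5^2 - 1/12^2)
= 1.097e7 * 36 * (0.04 - 0.006944)
= 1.3054e+07 /m
lambda = 1 / 1.3054e+07
= 76.6031 nm

76.6031


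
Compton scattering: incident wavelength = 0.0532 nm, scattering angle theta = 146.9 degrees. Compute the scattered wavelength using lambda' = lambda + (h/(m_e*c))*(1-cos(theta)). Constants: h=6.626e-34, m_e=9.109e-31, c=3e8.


Compton wavelength: h/(m_e*c) = 2.4247e-12 m
d_lambda = 2.4247e-12 * (1 - cos(146.9 deg))
= 2.4247e-12 * 1.837719
= 4.4559e-12 m = 0.004456 nm
lambda' = 0.0532 + 0.004456
= 0.057656 nm

0.057656


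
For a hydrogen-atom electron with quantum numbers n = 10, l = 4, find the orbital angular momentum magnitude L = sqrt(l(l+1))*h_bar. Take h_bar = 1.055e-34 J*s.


L = sqrt(l*(l+1)) * h_bar
= sqrt(4 * 5) * 1.055e-34
= sqrt(20) * 1.055e-34
= 4.4721 * 1.055e-34
= 4.7181e-34 J*s

4.7181e-34


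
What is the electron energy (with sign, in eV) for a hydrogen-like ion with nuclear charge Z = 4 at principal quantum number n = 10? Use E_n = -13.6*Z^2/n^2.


E_n = -13.6 * Z^2 / n^2
= -13.6 * 4^2 / 10^2
= -13.6 * 16 / 100
= -2.176 eV

-2.176


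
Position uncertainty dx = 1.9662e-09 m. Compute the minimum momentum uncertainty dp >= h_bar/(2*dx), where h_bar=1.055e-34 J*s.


dp = h_bar / (2 * dx)
= 1.055e-34 / (2 * 1.9662e-09)
= 1.055e-34 / 3.9324e-09
= 2.6828e-26 kg*m/s

2.6828e-26


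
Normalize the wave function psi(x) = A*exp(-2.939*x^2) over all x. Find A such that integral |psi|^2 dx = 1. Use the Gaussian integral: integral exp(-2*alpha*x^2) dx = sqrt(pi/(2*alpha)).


integral |psi|^2 dx = A^2 * sqrt(pi/(2*alpha)) = 1
A^2 = sqrt(2*alpha/pi)
= sqrt(2 * 2.939 / pi)
= 1.367854
A = sqrt(1.367854)
= 1.1696

1.1696


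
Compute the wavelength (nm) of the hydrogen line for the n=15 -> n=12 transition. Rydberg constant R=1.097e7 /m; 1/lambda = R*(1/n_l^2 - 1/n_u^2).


1/lambda = R * (1/n_l^2 - 1/n_u^2)
= 1.097e7 * (1/12^2 - 1/15^2)
= 1.097e7 * (0.006944 - 0.004444)
= 1.097e7 * 0.0025
= 2.7425e+04 /m
lambda = 1 / 2.7425e+04 = 36463.0811 nm

36463.0811


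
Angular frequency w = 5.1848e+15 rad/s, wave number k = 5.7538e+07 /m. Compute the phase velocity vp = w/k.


vp = w / k
= 5.1848e+15 / 5.7538e+07
= 9.0111e+07 m/s

9.0111e+07


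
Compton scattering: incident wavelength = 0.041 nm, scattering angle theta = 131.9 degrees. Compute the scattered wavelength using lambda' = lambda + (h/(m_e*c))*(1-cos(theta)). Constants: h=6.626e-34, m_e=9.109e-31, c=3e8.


Compton wavelength: h/(m_e*c) = 2.4247e-12 m
d_lambda = 2.4247e-12 * (1 - cos(131.9 deg))
= 2.4247e-12 * 1.667833
= 4.0440e-12 m = 0.004044 nm
lambda' = 0.041 + 0.004044
= 0.045044 nm

0.045044


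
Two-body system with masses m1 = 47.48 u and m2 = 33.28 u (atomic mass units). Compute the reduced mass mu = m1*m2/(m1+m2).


mu = m1 * m2 / (m1 + m2)
= 47.48 * 33.28 / (47.48 + 33.28)
= 1580.1344 / 80.76
= 19.5658 u

19.5658


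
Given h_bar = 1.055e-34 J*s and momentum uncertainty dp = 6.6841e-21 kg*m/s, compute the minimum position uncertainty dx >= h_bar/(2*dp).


dx = h_bar / (2 * dp)
= 1.055e-34 / (2 * 6.6841e-21)
= 1.055e-34 / 1.3368e-20
= 7.8919e-15 m

7.8919e-15


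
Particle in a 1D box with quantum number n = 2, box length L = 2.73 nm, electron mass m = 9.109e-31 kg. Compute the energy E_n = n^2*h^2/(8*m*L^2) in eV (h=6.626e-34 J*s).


E = n^2 * h^2 / (8 * m * L^2)
= 2^2 * (6.626e-34)^2 / (8 * 9.109e-31 * (2.73e-9)^2)
= 4 * 4.3904e-67 / (8 * 9.109e-31 * 7.4529e-18)
= 3.2335e-20 J
= 0.2018 eV

0.2018


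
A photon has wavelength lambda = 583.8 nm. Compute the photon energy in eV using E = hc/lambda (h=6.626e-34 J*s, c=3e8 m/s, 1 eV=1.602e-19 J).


E = hc / lambda
= (6.626e-34)(3e8) / (583.8e-9)
= 1.9878e-25 / 5.8380e-07
= 3.4049e-19 J
Converting to eV: 3.4049e-19 / 1.602e-19
= 2.1254 eV

2.1254


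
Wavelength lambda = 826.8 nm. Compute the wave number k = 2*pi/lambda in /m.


k = 2 * pi / lambda
= 6.2832 / (826.8e-9)
= 6.2832 / 8.2680e-07
= 7.5994e+06 /m

7.5994e+06


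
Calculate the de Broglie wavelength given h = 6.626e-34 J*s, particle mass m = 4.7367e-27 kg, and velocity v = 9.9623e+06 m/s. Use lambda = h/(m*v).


lambda = h / (m * v)
= 6.626e-34 / (4.7367e-27 * 9.9623e+06)
= 6.626e-34 / 4.7188e-20
= 1.4042e-14 m

1.4042e-14


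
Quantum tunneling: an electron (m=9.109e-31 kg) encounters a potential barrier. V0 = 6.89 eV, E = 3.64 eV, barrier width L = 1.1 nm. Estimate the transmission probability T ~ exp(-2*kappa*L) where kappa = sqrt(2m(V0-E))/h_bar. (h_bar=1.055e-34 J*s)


V0 - E = 3.25 eV = 5.2065e-19 J
kappa = sqrt(2 * m * (V0-E)) / h_bar
= sqrt(2 * 9.109e-31 * 5.2065e-19) / 1.055e-34
= 9.2315e+09 /m
2*kappa*L = 2 * 9.2315e+09 * 1.1e-9
= 20.3092
T = exp(-20.3092) = 1.512908e-09

1.512908e-09


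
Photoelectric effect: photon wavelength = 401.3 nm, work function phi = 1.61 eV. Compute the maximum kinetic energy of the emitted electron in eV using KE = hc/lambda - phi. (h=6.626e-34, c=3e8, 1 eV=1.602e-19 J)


E_photon = hc / lambda
= (6.626e-34)(3e8) / (401.3e-9)
= 4.9534e-19 J
= 3.092 eV
KE = E_photon - phi
= 3.092 - 1.61
= 1.482 eV

1.482


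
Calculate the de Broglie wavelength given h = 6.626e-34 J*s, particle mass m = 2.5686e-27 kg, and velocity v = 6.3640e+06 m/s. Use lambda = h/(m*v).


lambda = h / (m * v)
= 6.626e-34 / (2.5686e-27 * 6.3640e+06)
= 6.626e-34 / 1.6347e-20
= 4.0534e-14 m

4.0534e-14


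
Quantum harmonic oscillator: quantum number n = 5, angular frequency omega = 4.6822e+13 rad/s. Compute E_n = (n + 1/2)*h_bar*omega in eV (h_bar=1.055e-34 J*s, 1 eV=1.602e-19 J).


E = (n + 1/2) * h_bar * omega
= (5 + 0.5) * 1.055e-34 * 4.6822e+13
= 5.5 * 4.9397e-21
= 2.7168e-20 J
= 0.1696 eV

0.1696


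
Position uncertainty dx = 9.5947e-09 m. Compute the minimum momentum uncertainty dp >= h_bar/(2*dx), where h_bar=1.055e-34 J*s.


dp = h_bar / (2 * dx)
= 1.055e-34 / (2 * 9.5947e-09)
= 1.055e-34 / 1.9189e-08
= 5.4978e-27 kg*m/s

5.4978e-27


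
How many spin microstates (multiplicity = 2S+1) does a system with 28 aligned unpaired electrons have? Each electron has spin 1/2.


Total spin S = N * (1/2) = 28 * 0.5 = 14.0
Spin multiplicity = 2S + 1
= 2 * 14.0 + 1
= 29

29


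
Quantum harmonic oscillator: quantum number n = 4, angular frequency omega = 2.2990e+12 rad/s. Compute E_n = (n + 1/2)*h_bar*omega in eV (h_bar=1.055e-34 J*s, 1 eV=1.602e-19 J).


E = (n + 1/2) * h_bar * omega
= (4 + 0.5) * 1.055e-34 * 2.2990e+12
= 4.5 * 2.4254e-22
= 1.0915e-21 J
= 0.0068 eV

0.0068


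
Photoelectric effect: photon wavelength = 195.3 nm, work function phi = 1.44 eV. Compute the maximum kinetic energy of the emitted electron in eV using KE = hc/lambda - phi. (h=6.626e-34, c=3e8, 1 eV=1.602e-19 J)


E_photon = hc / lambda
= (6.626e-34)(3e8) / (195.3e-9)
= 1.0178e-18 J
= 6.3534 eV
KE = E_photon - phi
= 6.3534 - 1.44
= 4.9134 eV

4.9134


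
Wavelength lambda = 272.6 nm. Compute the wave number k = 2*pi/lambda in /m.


k = 2 * pi / lambda
= 6.2832 / (272.6e-9)
= 6.2832 / 2.7260e-07
= 2.3049e+07 /m

2.3049e+07


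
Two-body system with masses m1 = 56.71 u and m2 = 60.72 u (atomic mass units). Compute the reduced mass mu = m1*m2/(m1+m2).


mu = m1 * m2 / (m1 + m2)
= 56.71 * 60.72 / (56.71 + 60.72)
= 3443.4312 / 117.43
= 29.3233 u

29.3233


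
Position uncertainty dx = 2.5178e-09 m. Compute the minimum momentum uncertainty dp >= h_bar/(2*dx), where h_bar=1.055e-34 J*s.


dp = h_bar / (2 * dx)
= 1.055e-34 / (2 * 2.5178e-09)
= 1.055e-34 / 5.0356e-09
= 2.0951e-26 kg*m/s

2.0951e-26


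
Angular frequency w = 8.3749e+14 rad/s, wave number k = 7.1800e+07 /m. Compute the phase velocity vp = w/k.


vp = w / k
= 8.3749e+14 / 7.1800e+07
= 1.1664e+07 m/s

1.1664e+07


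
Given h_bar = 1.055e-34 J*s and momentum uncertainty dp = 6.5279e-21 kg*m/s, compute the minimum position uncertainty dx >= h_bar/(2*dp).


dx = h_bar / (2 * dp)
= 1.055e-34 / (2 * 6.5279e-21)
= 1.055e-34 / 1.3056e-20
= 8.0807e-15 m

8.0807e-15


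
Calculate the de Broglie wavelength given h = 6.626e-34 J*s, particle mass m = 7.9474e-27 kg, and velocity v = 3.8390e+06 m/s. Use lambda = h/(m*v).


lambda = h / (m * v)
= 6.626e-34 / (7.9474e-27 * 3.8390e+06)
= 6.626e-34 / 3.0510e-20
= 2.1717e-14 m

2.1717e-14


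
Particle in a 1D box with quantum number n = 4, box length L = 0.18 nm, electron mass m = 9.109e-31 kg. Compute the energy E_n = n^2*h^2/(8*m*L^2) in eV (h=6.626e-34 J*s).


E = n^2 * h^2 / (8 * m * L^2)
= 4^2 * (6.626e-34)^2 / (8 * 9.109e-31 * (0.18e-9)^2)
= 16 * 4.3904e-67 / (8 * 9.109e-31 * 3.2400e-20)
= 2.9752e-17 J
= 185.7183 eV

185.7183
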